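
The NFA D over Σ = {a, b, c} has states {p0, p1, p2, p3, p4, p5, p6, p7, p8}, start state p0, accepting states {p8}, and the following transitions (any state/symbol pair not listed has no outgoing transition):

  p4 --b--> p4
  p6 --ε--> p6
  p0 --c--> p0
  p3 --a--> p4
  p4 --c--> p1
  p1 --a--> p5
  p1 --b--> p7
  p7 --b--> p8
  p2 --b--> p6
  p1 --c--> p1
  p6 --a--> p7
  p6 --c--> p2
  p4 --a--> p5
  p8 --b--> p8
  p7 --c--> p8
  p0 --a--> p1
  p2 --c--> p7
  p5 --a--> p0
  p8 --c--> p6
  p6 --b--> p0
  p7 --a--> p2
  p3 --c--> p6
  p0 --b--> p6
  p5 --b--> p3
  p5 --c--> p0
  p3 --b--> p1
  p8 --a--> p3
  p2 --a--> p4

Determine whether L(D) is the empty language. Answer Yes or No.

No

The string abb is accepted: the run p0 → p1 → p7 → p8 ends in the accepting state p8.
Since at least one string is accepted, L(D) is not empty.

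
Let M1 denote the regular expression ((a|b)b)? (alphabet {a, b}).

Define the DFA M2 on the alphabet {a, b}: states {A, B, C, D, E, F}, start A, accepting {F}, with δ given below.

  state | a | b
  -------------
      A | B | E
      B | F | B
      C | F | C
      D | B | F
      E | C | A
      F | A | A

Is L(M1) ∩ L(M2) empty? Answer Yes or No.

Converting the expression M1 to a DFA (subset construction, then merging equivalent states) gives the minimal DFA with states {r0, r1, r2, r3}, start state r0, accepting states {r0, r3} and transitions r0: a→r1, b→r1; r1: a→r2, b→r3; r2: a→r2, b→r2; r3: a→r2, b→r2.
Exploring the product automaton M1 × M2 from the start pair (r0, A), following both machines on each input symbol, reaches 10 state pairs: (r0, A), (r1, B), (r1, E), (r2, F), (r3, B), (r2, C), (r3, A), (r2, A), (r2, B), (r2, E).
M1 accepts in {r0, r3} and M2 accepts in {F}; no reachable pair has both components accepting, so no string drives both machines to acceptance simultaneously and L(M1) ∩ L(M2) = ∅.
So no string is accepted by both, and the intersection is empty.

Yes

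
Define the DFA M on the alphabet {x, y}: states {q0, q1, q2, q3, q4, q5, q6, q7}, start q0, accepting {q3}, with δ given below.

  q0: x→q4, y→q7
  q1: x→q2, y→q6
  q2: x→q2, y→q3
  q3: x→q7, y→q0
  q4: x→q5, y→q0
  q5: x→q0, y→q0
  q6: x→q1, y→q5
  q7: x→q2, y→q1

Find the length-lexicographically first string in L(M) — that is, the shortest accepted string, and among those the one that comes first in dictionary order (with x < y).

A breadth-first search from q0 reaches an accepting state first via the path q0 → q7 → q2 → q3 on input yxy.
No string of length < 3 is accepted (BFS exhausts all shorter strings without reaching an accepting state), and yxy is the lexicographically least accepting string of length 3.

yxy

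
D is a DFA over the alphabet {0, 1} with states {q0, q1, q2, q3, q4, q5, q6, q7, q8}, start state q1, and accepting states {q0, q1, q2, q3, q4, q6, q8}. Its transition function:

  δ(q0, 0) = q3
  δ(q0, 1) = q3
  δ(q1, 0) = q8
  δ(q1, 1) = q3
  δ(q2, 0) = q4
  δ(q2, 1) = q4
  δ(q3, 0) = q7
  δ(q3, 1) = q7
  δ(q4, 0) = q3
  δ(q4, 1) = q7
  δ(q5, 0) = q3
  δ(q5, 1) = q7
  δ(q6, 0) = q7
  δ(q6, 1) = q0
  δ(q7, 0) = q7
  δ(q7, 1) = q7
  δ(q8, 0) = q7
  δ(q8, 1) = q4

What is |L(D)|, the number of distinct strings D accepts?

5

The useful subgraph on states {q1, q3, q4, q8} is acyclic, so L(D) is finite; the longest accepting path visits 4 useful states, giving maximum string length 3.
Counting accepting paths from q1 by length: 1 of length 0, 2 of length 1, 1 of length 2, 1 of length 3. Total 5.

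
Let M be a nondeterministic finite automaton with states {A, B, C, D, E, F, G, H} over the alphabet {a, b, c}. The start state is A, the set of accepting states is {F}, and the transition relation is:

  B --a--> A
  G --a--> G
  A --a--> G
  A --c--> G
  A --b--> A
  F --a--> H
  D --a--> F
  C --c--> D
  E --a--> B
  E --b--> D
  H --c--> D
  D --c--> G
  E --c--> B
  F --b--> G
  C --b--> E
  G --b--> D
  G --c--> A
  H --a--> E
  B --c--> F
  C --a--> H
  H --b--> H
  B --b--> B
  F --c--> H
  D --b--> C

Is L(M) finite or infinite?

State A is reachable from the start and can reach an accepting state, and it lies on the cycle A → A.
Traversing that cycle any number of times yields accepted strings of unbounded length, so the language is infinite.

infinite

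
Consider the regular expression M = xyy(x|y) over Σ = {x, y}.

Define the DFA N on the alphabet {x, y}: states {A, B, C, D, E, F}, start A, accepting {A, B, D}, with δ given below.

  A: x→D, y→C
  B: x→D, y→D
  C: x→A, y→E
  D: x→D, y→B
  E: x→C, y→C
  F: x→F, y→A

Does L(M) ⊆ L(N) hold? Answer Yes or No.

Yes

Converting the expression M to a DFA (subset construction, then merging equivalent states) gives the minimal DFA with states {m0, m1, m2, m3, m4, m5}, start state m0, accepting states {m5} and transitions m0: x→m1, y→m2; m1: x→m2, y→m3; m2: x→m2, y→m2; m3: x→m2, y→m4; m4: x→m5, y→m5; m5: x→m2, y→m2.
Exploring the product automaton M × N from the start pair (m0, A), following both machines on each input symbol, reaches 11 state pairs: (m0, A), (m1, D), (m2, C), (m2, D), (m3, B), (m2, A), (m2, E), (m2, B), (m4, D), (m5, D), (m5, B).
M accepts in {m5} and N accepts in {A, B, D}. The reachable pairs whose M-component is accepting are (m5, D), (m5, B); in each of them the N-component is accepting too, so the product for L(M) \ L(N) (M-component accepting, N-component rejecting) has no reachable accepting pair and the difference is empty.
Hence every string in L(M) is also in L(N).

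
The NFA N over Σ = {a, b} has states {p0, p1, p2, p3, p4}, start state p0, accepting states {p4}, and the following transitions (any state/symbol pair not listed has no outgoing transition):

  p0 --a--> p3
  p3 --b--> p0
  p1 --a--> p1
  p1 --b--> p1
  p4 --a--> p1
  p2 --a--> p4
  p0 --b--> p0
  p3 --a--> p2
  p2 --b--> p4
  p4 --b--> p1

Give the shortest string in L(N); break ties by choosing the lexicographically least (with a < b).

A breadth-first search from p0 reaches an accepting state first via the path p0 → p3 → p2 → p4 on input aaa.
No string of length < 3 is accepted (BFS exhausts all shorter strings without reaching an accepting state), and aaa is the lexicographically least accepting string of length 3.

aaa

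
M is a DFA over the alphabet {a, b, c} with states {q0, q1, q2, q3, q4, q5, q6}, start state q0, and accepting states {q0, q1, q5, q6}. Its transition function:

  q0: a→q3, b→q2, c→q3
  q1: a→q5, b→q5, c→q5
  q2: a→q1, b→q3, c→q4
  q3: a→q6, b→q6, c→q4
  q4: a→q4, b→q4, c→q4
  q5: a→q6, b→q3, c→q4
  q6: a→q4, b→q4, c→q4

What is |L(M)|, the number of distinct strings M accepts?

The useful subgraph on states {q0, q1, q2, q3, q5, q6} is acyclic, so L(M) is finite; the longest accepting path visits 6 useful states, giving maximum string length 5.
Counting accepting paths from q0 by length: 1 of length 0, 5 of length 2, 5 of length 3, 3 of length 4, 6 of length 5. Total 20.

20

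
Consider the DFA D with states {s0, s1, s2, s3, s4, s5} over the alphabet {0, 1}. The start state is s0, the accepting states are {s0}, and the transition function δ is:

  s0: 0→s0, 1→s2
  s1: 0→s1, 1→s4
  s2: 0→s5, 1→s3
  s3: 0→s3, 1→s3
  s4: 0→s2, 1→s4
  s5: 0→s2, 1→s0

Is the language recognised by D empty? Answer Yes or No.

The empty string ε is accepted: the run s0 ends in the accepting state s0.
Since at least one string is accepted, L(D) is not empty.

No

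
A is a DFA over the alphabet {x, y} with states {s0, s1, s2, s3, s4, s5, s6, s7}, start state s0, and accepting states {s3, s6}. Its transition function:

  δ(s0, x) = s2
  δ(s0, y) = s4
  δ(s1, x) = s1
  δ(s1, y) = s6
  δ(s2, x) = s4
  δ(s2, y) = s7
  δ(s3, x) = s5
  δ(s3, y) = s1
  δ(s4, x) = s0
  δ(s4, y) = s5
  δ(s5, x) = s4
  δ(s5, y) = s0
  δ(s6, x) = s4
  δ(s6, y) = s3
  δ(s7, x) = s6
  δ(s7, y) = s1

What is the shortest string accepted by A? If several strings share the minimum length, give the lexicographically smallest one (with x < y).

xyx

A breadth-first search from s0 reaches an accepting state first via the path s0 → s2 → s7 → s6 on input xyx.
No string of length < 3 is accepted (BFS exhausts all shorter strings without reaching an accepting state), and xyx is the lexicographically least accepting string of length 3.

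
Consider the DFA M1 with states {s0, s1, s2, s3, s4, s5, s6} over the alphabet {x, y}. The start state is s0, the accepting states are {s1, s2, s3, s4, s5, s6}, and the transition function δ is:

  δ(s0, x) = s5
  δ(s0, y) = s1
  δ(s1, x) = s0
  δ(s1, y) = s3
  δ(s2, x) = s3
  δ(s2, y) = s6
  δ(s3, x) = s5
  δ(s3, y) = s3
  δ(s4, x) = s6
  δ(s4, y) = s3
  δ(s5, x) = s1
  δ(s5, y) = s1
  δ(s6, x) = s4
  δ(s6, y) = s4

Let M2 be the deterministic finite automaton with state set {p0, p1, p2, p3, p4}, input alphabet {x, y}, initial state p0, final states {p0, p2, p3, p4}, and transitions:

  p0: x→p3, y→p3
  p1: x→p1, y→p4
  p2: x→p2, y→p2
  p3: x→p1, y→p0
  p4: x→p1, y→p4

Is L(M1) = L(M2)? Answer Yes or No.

No

The string xx is accepted by M1 but rejected by M2.
So L(M1) ≠ L(M2).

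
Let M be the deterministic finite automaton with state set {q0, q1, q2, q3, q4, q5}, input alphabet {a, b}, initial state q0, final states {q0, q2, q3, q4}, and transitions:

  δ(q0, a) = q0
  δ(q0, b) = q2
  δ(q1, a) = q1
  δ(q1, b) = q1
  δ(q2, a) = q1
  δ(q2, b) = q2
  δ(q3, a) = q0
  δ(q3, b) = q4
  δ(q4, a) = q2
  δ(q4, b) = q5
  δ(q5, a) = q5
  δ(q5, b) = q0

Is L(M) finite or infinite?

infinite

State q0 is reachable from the start and can reach an accepting state, and it lies on the cycle q0 → q0.
Traversing that cycle any number of times yields accepted strings of unbounded length, so the language is infinite.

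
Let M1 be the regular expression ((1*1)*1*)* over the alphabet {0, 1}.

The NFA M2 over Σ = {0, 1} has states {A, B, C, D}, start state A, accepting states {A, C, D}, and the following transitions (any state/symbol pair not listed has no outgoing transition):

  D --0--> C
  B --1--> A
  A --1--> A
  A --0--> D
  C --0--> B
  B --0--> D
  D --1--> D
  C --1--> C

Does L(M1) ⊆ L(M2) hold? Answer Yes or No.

Converting the expression M1 to a DFA (subset construction, then merging equivalent states) gives the minimal DFA with states {r0, r1}, start state r0, accepting states {r0} and transitions r0: 0→r1, 1→r0; r1: 0→r1, 1→r1.
Exploring the product automaton M1 × M2 from the start pair (r0, A), following both machines on each input symbol, reaches 5 state pairs: (r0, A), (r1, D), (r1, C), (r1, B), (r1, A).
M1 accepts in {r0} and M2 accepts in {A, C, D}. The reachable pairs whose M1-component is accepting are (r0, A); in each of them the M2-component is accepting too, so the product for L(M1) \ L(M2) (M1-component accepting, M2-component rejecting) has no reachable accepting pair and the difference is empty.
Hence every string in L(M1) is also in L(M2).

Yes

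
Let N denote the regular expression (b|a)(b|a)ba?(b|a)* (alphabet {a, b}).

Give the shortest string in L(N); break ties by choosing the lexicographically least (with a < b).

By inspection of the expression, no string of length less than 3 matches, and aab is the lexicographically first match of length 3.

aab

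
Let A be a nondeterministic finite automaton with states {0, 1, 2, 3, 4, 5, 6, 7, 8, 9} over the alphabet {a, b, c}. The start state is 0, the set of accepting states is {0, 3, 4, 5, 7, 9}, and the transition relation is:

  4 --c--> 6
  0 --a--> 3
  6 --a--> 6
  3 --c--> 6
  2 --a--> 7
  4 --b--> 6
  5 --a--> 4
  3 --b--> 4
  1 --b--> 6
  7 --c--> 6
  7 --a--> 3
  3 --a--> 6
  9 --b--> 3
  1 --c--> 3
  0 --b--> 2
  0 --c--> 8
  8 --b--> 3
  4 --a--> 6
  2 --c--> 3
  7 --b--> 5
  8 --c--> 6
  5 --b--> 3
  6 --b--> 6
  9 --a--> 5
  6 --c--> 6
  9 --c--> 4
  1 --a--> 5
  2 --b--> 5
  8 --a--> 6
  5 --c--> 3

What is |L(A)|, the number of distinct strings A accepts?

22

The useful subgraph on states {0, 2, 3, 4, 5, 7, 8} is acyclic, so L(A) is finite; the longest accepting path visits 6 useful states, giving maximum string length 5.
Counting accepting paths from 0 by length: 1 of length 0, 1 of length 1, 5 of length 2, 7 of length 3, 6 of length 4, 2 of length 5. Total 22.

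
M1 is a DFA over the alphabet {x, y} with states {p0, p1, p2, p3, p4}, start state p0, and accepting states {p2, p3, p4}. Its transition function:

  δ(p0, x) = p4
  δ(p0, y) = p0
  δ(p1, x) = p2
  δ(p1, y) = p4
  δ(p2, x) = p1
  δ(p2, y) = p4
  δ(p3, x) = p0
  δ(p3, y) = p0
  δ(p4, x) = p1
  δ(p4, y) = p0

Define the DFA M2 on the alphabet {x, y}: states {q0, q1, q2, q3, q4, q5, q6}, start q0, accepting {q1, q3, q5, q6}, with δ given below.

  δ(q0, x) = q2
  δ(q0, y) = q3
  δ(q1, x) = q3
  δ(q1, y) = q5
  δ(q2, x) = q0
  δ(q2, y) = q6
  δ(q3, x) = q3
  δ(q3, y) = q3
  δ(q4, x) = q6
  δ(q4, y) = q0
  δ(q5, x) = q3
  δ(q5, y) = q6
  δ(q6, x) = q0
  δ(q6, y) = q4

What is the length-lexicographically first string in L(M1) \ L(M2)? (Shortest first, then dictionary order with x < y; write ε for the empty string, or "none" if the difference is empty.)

x

The string x is accepted by M1 but not by M2.
No shorter string lies in the difference, and x is the lexicographically first length-1 string in L(M1) \ L(M2).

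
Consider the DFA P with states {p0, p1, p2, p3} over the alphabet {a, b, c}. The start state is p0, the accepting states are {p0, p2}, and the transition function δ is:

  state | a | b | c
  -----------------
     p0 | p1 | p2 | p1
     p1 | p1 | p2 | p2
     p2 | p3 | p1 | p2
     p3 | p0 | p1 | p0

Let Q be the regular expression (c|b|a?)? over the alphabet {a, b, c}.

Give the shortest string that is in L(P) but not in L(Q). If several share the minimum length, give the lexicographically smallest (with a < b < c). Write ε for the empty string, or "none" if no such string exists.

The string ab is accepted by P but not by Q.
No shorter string lies in the difference, and ab is the lexicographically first length-2 string in L(P) \ L(Q).

ab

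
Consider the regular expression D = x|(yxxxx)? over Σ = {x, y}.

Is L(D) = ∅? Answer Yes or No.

The empty string ε matches the expression, so it belongs to L(D).
Since L(D) contains at least one string, it is not empty.

No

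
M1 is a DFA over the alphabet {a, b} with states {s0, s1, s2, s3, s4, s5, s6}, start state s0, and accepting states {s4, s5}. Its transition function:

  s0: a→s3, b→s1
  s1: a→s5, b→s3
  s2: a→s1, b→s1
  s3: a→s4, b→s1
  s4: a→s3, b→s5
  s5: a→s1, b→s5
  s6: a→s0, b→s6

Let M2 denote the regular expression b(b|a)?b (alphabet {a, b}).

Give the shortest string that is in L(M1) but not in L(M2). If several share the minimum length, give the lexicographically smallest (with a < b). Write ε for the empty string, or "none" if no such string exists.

aa

The string aa is accepted by M1 but not by M2.
No shorter string lies in the difference, and aa is the lexicographically first length-2 string in L(M1) \ L(M2).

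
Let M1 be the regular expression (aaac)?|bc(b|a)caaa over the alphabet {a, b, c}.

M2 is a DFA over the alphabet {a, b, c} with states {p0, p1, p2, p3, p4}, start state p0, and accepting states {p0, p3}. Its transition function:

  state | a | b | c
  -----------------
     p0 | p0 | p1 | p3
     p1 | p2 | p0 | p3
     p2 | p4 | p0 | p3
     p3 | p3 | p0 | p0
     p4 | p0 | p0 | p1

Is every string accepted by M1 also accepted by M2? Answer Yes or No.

Yes

Converting the expression M1 to a DFA (subset construction, then merging equivalent states) gives the minimal DFA with states {r0, r1, r2, r3, r4, r5, r6, r7, r8, r9, r10, r11}, start state r0, accepting states {r0, r8} and transitions r0: a→r1, b→r2, c→r3; r1: a→r4, b→r3, c→r3; r2: a→r3, b→r3, c→r5; r3: a→r3, b→r3, c→r3; r4: a→r6, b→r3, c→r3; r5: a→r7, b→r7, c→r3; r6: a→r3, b→r3, c→r8; r7: a→r3, b→r3, c→r9; r8: a→r3, b→r3, c→r3; r9: a→r10, b→r3, c→r3; r10: a→r11, b→r3, c→r3; r11: a→r8, b→r3, c→r3.
Exploring the product automaton M1 × M2 from the start pair (r0, p0), following both machines on each input symbol, reaches 21 state pairs: (r0, p0), (r1, p0), (r2, p1), (r3, p3), (r4, p0), (r3, p1), (r3, p2), (r3, p0), (r5, p3), (r6, p0), (r3, p4), (r7, p3), (r7, p0), (r8, p3), (r9, p0), (r9, p3), (r10, p0), (r10, p3), (r11, p0), (r11, p3), (r8, p0).
M1 accepts in {r0, r8} and M2 accepts in {p0, p3}. The reachable pairs whose M1-component is accepting are (r0, p0), (r8, p3), (r8, p0); in each of them the M2-component is accepting too, so the product for L(M1) \ L(M2) (M1-component accepting, M2-component rejecting) has no reachable accepting pair and the difference is empty.
Hence every string in L(M1) is also in L(M2).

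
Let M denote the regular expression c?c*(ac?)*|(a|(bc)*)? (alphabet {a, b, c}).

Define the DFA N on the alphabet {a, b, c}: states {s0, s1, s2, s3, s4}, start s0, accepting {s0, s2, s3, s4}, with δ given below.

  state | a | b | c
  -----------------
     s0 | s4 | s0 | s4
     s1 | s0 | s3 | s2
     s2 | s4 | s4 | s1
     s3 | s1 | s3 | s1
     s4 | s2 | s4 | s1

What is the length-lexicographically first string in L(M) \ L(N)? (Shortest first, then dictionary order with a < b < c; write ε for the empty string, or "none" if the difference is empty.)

ac

The string ac is accepted by M but not by N.
No shorter string lies in the difference, and ac is the lexicographically first length-2 string in L(M) \ L(N).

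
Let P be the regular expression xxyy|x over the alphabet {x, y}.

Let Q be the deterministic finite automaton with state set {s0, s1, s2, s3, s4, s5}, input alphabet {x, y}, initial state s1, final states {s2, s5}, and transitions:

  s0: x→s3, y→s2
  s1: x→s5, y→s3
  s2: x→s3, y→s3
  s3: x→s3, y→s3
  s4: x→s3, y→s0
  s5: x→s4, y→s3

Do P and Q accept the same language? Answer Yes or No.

Converting the expression P to a DFA (subset construction, then merging equivalent states) gives the minimal DFA with states {p0, p1, p2, p3, p4, p5}, start state p0, accepting states {p1, p5} and transitions p0: x→p1, y→p2; p1: x→p3, y→p2; p2: x→p2, y→p2; p3: x→p2, y→p4; p4: x→p2, y→p5; p5: x→p2, y→p2.
Exploring the product automaton P × Q from the start pair (p0, s1), following both machines on each input symbol, reaches 6 state pairs: (p0, s1), (p1, s5), (p2, s3), (p3, s4), (p4, s0), (p5, s2).
P accepts in {p1, p5} and Q accepts in {s2, s5}. In every reachable pair the two components are either both accepting — (p1, s5), (p5, s2) — or both non-accepting, so no string is accepted by exactly one of the machines: L(P) \ L(Q) and L(Q) \ L(P) are both empty.
Hence every string is accepted by P iff it is accepted by Q, and the two languages coincide.

Yes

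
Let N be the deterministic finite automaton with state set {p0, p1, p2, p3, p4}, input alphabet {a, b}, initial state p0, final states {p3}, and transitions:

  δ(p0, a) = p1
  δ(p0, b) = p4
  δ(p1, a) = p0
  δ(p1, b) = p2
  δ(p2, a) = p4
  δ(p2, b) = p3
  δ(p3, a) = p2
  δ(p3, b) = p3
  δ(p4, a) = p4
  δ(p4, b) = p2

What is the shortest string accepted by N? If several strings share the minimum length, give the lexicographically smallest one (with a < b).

abb

A breadth-first search from p0 reaches an accepting state first via the path p0 → p1 → p2 → p3 on input abb.
No string of length < 3 is accepted (BFS exhausts all shorter strings without reaching an accepting state), and abb is the lexicographically least accepting string of length 3.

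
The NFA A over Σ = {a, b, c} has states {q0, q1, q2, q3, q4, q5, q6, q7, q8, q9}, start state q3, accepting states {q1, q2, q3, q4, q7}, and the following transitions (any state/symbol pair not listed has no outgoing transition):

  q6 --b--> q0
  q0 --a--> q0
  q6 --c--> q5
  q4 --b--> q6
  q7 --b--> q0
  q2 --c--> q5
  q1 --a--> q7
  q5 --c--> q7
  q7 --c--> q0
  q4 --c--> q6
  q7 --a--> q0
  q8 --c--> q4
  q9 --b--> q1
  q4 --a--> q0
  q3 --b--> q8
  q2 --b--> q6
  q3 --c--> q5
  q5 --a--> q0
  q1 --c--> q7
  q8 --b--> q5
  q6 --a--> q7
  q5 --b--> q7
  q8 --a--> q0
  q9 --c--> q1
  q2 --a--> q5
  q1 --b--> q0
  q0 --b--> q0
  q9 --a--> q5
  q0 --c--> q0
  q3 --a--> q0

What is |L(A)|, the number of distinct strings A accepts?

12

The useful subgraph on states {q3, q4, q5, q6, q7, q8} is acyclic, so L(A) is finite; the longest accepting path visits 6 useful states, giving maximum string length 5.
Counting accepting paths from q3 by length: 1 of length 0, 3 of length 2, 2 of length 3, 2 of length 4, 4 of length 5. Total 12.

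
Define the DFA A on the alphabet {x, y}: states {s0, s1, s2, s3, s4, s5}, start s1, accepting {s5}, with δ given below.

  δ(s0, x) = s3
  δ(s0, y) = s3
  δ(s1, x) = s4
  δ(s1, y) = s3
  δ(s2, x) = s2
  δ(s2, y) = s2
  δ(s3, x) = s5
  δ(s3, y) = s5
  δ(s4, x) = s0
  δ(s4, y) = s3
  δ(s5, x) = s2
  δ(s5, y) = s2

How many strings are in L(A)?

The useful subgraph on states {s0, s1, s3, s4, s5} is acyclic, so L(A) is finite; the longest accepting path visits 5 useful states, giving maximum string length 4.
Counting accepting paths from s1 by length: 2 of length 2, 2 of length 3, 4 of length 4. Total 8.

8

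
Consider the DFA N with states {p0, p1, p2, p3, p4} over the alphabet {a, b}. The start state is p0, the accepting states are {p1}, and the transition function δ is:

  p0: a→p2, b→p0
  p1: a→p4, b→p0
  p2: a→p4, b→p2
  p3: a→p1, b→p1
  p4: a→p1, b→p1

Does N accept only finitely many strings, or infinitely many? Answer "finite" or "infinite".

State p0 is reachable from the start and can reach an accepting state, and it lies on the cycle p0 → p0.
Traversing that cycle any number of times yields accepted strings of unbounded length, so the language is infinite.

infinite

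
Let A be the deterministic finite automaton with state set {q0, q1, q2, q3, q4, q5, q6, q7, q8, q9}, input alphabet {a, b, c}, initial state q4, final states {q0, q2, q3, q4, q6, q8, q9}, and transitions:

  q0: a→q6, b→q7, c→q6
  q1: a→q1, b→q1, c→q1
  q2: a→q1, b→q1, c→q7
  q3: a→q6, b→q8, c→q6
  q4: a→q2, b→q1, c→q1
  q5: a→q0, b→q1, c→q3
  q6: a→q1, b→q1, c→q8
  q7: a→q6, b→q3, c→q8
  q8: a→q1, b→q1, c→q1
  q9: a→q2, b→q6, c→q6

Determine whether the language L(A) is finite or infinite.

finite

The useful states (reachable from q4 and able to reach an accepting state) are {q2, q3, q4, q6, q7, q8}.
Restricted to these states the transition graph has no cycle, so every accepting path has bounded length and L is finite.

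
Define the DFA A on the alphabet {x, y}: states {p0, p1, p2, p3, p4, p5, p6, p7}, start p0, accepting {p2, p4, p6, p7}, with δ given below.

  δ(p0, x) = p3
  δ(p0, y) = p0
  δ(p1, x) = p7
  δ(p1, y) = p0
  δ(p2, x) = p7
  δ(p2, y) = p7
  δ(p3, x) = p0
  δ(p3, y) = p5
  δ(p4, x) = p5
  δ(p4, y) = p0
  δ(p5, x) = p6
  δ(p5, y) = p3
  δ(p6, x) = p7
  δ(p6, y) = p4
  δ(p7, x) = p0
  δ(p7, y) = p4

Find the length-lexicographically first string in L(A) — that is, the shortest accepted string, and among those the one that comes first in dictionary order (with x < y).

A breadth-first search from p0 reaches an accepting state first via the path p0 → p3 → p5 → p6 on input xyx.
No string of length < 3 is accepted (BFS exhausts all shorter strings without reaching an accepting state), and xyx is the lexicographically least accepting string of length 3.

xyx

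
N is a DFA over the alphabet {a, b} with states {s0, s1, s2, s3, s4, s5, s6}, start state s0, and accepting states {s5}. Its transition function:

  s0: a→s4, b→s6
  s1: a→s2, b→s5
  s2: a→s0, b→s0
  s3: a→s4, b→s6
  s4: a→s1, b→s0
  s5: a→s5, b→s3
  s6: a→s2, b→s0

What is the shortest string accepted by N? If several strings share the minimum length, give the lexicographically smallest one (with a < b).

aab

A breadth-first search from s0 reaches an accepting state first via the path s0 → s4 → s1 → s5 on input aab.
No string of length < 3 is accepted (BFS exhausts all shorter strings without reaching an accepting state), and aab is the lexicographically least accepting string of length 3.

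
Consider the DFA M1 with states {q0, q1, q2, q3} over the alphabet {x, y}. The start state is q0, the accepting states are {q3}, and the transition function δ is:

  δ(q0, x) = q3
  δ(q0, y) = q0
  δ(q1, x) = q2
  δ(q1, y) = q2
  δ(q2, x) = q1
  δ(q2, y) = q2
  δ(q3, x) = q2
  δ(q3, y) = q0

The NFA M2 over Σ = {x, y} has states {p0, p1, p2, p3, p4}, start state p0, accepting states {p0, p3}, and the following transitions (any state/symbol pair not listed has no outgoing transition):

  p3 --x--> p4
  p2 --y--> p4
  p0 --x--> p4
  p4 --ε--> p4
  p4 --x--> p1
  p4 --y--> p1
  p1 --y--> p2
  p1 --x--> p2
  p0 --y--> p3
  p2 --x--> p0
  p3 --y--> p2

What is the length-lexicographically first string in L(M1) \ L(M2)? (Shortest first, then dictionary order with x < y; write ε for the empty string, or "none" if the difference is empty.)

x

The string x is accepted by M1 but not by M2.
No shorter string lies in the difference, and x is the lexicographically first length-1 string in L(M1) \ L(M2).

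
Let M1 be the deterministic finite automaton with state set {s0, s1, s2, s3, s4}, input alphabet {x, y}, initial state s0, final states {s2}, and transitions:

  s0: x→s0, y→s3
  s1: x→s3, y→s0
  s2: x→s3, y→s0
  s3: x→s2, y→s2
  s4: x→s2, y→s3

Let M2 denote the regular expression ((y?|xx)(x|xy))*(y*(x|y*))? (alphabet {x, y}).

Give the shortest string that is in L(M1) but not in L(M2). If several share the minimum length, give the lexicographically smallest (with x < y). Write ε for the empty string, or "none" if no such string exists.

The string yyxx is accepted by M1 but not by M2.
No shorter string lies in the difference, and yyxx is the lexicographically first length-4 string in L(M1) \ L(M2).

yyxx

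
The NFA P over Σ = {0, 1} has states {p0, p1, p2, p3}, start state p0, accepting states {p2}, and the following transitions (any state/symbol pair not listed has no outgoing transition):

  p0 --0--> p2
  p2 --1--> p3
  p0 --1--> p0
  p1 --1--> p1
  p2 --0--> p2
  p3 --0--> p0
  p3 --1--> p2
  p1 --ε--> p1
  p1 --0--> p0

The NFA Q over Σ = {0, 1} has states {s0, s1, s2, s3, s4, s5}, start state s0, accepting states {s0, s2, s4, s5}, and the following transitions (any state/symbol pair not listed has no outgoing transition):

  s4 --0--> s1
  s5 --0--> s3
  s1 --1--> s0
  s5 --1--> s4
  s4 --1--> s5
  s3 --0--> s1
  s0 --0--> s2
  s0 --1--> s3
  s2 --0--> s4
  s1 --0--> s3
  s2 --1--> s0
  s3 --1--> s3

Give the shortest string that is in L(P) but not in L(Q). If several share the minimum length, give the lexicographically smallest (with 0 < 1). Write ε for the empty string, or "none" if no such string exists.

10

The string 10 is accepted by P but not by Q.
No shorter string lies in the difference, and 10 is the lexicographically first length-2 string in L(P) \ L(Q).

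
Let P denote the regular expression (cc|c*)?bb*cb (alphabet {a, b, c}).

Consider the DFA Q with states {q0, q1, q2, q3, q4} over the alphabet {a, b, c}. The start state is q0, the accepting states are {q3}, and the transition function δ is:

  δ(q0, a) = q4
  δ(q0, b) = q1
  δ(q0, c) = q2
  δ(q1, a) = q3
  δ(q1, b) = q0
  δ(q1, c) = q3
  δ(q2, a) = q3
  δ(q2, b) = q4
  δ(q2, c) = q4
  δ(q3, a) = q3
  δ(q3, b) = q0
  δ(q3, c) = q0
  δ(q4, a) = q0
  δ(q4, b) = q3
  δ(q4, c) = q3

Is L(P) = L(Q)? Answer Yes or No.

The string bcb is accepted by P but rejected by Q.
So L(P) ≠ L(Q).

No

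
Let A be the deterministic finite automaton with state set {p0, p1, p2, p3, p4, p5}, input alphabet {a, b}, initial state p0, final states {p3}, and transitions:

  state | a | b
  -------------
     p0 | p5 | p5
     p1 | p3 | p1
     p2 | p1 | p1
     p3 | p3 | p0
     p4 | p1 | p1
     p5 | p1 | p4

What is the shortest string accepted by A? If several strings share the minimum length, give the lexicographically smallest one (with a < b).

A breadth-first search from p0 reaches an accepting state first via the path p0 → p5 → p1 → p3 on input aaa.
No string of length < 3 is accepted (BFS exhausts all shorter strings without reaching an accepting state), and aaa is the lexicographically least accepting string of length 3.

aaa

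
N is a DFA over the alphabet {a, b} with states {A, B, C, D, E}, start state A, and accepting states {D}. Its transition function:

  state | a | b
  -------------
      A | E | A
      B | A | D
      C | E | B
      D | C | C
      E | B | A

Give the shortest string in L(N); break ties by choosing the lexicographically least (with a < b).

aab

A breadth-first search from A reaches an accepting state first via the path A → E → B → D on input aab.
No string of length < 3 is accepted (BFS exhausts all shorter strings without reaching an accepting state), and aab is the lexicographically least accepting string of length 3.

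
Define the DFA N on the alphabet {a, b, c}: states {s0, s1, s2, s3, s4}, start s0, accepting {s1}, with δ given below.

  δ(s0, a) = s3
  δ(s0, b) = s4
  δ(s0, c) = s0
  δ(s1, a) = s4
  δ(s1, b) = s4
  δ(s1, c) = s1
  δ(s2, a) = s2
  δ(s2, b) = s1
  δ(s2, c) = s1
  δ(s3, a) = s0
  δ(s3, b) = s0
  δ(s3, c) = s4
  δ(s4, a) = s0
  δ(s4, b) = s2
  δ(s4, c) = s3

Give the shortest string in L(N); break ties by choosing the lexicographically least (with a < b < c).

A breadth-first search from s0 reaches an accepting state first via the path s0 → s4 → s2 → s1 on input bbb.
No string of length < 3 is accepted (BFS exhausts all shorter strings without reaching an accepting state), and bbb is the lexicographically least accepting string of length 3.

bbb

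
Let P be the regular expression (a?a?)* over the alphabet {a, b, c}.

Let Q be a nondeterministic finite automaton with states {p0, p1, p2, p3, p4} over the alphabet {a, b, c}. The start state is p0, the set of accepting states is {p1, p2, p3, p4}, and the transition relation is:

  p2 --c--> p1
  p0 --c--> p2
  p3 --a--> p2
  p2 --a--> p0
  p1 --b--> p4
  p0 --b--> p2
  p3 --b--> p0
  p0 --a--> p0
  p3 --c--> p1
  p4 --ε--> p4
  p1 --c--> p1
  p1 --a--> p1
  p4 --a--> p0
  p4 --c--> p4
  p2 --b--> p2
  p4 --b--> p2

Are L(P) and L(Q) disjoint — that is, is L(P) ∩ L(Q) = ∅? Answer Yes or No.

Converting the expression P to a DFA (subset construction, then merging equivalent states) gives the minimal DFA with states {r0, r1}, start state r0, accepting states {r0} and transitions r0: a→r0, b→r1, c→r1; r1: a→r1, b→r1, c→r1.
Exploring the product automaton P × Q from the start pair (r0, p0), following both machines on each input symbol, reaches 5 state pairs: (r0, p0), (r1, p2), (r1, p0), (r1, p1), (r1, p4).
P accepts in {r0} and Q accepts in {p1, p2, p3, p4}; no reachable pair has both components accepting, so no string drives both machines to acceptance simultaneously and L(P) ∩ L(Q) = ∅.
So no string is accepted by both, and the intersection is empty.

Yes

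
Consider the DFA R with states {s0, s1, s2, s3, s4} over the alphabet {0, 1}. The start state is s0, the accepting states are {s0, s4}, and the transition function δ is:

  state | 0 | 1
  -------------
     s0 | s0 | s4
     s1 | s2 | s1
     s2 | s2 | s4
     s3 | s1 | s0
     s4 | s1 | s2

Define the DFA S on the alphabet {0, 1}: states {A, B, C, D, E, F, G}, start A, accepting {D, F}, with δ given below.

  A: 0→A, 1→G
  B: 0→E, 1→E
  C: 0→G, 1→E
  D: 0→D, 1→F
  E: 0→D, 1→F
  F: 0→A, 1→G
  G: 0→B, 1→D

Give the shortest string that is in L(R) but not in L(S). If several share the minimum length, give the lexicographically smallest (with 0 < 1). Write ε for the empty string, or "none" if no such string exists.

ε

The empty string ε is accepted by R but not by S.
Since ε is the unique shortest string, it is the required witness.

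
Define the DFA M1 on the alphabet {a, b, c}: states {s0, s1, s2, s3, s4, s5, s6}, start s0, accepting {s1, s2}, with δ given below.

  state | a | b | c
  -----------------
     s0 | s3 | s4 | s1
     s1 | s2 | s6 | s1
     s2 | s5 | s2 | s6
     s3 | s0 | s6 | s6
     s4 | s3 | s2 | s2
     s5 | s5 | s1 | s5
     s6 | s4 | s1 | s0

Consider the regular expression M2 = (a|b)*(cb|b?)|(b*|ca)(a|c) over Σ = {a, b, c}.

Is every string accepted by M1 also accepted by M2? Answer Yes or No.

No

The string ca is in L(M1) but not in L(M2).
So L(M1) ⊄ L(M2).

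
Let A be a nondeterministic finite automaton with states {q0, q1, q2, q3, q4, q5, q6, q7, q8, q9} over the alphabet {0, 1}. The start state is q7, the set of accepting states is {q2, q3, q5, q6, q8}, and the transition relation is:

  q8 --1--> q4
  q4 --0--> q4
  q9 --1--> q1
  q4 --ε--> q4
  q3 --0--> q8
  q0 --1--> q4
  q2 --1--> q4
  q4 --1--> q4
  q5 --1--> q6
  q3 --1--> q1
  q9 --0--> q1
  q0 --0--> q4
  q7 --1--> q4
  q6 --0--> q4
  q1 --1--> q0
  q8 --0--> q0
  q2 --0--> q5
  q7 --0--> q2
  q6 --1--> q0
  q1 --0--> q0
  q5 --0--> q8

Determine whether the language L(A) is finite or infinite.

The useful states (reachable from q7 and able to reach an accepting state) are {q2, q5, q6, q7, q8}.
Restricted to these states the transition graph has no cycle, so every accepting path has bounded length and L is finite.

finite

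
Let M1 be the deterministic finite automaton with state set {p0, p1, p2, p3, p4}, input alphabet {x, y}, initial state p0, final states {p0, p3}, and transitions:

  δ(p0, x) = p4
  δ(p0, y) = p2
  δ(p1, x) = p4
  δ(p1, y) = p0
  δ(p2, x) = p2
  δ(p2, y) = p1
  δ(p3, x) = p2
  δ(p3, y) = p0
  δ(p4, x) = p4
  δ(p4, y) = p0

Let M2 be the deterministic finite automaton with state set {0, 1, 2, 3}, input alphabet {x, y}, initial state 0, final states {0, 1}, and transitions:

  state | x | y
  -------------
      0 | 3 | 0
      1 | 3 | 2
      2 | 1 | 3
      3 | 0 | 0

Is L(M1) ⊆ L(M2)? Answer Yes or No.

Yes

Exploring the product automaton M1 × M2 from the start pair (p0, 0), following both machines on each input symbol, reaches 6 state pairs: (p0, 0), (p4, 3), (p2, 0), (p4, 0), (p2, 3), (p1, 0).
M1 accepts in {p0, p3} and M2 accepts in {0, 1}. The reachable pairs whose M1-component is accepting are (p0, 0); in each of them the M2-component is accepting too, so the product for L(M1) \ L(M2) (M1-component accepting, M2-component rejecting) has no reachable accepting pair and the difference is empty.
Hence every string in L(M1) is also in L(M2).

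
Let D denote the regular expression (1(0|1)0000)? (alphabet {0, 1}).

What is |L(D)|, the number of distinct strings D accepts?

The expression has no Kleene star, so L(D) is finite. Expanding the alternatives gives {ε, 100000, 110000}.
That is 1 of length 0, 2 of length 6: 3 strings in all.

3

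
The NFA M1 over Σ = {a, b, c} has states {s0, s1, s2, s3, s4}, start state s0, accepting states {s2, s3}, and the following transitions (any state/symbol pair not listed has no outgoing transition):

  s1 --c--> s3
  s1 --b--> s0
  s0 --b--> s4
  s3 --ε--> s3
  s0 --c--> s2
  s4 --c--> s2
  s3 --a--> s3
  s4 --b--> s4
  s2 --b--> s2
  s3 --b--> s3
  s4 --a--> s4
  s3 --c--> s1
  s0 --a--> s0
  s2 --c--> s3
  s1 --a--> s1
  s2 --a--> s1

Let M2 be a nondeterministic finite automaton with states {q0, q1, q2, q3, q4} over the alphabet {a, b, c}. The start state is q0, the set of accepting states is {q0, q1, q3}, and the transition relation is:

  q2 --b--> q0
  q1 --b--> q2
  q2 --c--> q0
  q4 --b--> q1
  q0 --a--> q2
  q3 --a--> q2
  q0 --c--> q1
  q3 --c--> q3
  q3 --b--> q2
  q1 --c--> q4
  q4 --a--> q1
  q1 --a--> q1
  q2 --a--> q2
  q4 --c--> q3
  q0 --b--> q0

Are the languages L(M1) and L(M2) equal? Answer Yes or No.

No

The string cb is accepted by M1 but rejected by M2.
So L(M1) ≠ L(M2).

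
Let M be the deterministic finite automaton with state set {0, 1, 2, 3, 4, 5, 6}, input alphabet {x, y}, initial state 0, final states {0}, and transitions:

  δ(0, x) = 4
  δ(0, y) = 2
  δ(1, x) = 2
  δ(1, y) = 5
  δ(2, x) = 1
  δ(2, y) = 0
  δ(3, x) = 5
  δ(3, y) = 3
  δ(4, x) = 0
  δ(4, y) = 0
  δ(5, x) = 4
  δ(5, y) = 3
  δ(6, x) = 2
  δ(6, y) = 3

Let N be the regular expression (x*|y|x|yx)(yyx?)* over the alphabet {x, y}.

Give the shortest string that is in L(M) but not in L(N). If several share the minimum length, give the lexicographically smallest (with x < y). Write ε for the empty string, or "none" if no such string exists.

The string xy is accepted by M but not by N.
No shorter string lies in the difference, and xy is the lexicographically first length-2 string in L(M) \ L(N).

xy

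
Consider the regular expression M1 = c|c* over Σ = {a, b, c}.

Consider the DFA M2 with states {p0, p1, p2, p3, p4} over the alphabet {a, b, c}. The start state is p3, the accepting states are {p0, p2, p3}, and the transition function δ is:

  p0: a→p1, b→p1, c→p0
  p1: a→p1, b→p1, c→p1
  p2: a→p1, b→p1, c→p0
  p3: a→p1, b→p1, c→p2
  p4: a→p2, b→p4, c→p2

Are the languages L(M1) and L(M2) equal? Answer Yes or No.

Converting the expression M1 to a DFA (subset construction, then merging equivalent states) gives the minimal DFA with states {r0, r1}, start state r0, accepting states {r0} and transitions r0: a→r1, b→r1, c→r0; r1: a→r1, b→r1, c→r1.
Exploring the product automaton M1 × M2 from the start pair (r0, p3), following both machines on each input symbol, reaches 4 state pairs: (r0, p3), (r1, p1), (r0, p2), (r0, p0).
M1 accepts in {r0} and M2 accepts in {p0, p2, p3}. In every reachable pair the two components are either both accepting — (r0, p3), (r0, p2), (r0, p0) — or both non-accepting, so no string is accepted by exactly one of the machines: L(M1) \ L(M2) and L(M2) \ L(M1) are both empty.
Hence every string is accepted by M1 iff it is accepted by M2, and the two languages coincide.

Yes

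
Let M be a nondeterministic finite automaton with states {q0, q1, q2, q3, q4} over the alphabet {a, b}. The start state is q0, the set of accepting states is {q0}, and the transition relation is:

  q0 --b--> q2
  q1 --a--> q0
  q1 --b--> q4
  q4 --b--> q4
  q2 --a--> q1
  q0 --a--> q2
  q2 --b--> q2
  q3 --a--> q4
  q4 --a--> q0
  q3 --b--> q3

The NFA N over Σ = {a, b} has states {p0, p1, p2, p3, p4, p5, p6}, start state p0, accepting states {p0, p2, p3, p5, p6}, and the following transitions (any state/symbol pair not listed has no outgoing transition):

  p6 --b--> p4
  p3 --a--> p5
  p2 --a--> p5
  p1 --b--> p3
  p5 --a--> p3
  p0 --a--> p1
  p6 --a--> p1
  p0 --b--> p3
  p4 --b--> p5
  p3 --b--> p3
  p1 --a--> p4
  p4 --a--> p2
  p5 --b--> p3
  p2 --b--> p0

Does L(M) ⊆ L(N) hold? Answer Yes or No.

The string aaabaa is in L(M) but not in L(N).
So L(M) ⊄ L(N).

No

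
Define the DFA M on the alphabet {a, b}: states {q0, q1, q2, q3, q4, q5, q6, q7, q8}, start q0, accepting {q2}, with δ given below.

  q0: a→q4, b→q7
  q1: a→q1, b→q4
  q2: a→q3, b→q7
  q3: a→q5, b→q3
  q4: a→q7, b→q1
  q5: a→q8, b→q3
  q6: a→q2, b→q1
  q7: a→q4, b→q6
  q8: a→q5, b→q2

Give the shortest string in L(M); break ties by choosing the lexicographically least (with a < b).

bba

A breadth-first search from q0 reaches an accepting state first via the path q0 → q7 → q6 → q2 on input bba.
No string of length < 3 is accepted (BFS exhausts all shorter strings without reaching an accepting state), and bba is the lexicographically least accepting string of length 3.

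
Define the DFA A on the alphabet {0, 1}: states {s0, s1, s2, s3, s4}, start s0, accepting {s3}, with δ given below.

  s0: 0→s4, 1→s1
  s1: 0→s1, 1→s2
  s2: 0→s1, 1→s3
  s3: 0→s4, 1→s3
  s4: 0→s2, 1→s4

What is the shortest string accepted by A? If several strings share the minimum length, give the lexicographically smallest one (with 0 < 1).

001

A breadth-first search from s0 reaches an accepting state first via the path s0 → s4 → s2 → s3 on input 001.
No string of length < 3 is accepted (BFS exhausts all shorter strings without reaching an accepting state), and 001 is the lexicographically least accepting string of length 3.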